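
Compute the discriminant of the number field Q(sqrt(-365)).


For K = Q(sqrt(d)) with d squarefree: disc(K) = d if d = 1 mod 4, and disc(K) = 4d if d = 2 or 3 mod 4.
Here d = -365, and d mod 4 = 3.
d = 3 mod 4, not 1 (O_K = Z[sqrt(d)]), so disc(K) = 4d = 4 * (-365) = -1460

-1460


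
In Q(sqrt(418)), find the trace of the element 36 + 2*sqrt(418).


Tr(a + b*sqrt(d)) = (a + b*sqrt(d)) + (a - b*sqrt(d)) = 2a
= 2 * (36)
= 72

72


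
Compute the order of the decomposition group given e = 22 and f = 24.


|D_P| = e * f
= 22 * 24
= 528

528


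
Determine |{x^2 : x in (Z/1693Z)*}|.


For prime p, the number of non-zero quadratic residues is (p-1)/2.
= (1693-1)/2
= 846

846


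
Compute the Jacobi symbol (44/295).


Compute (44/295) via quadratic reciprocity:
  pull out 2: (2/295) = +1  (since 295 mod 8 = 7)
  pull out 2: (2/295) = +1  (since 295 mod 8 = 7)
  reciprocity: (11/295) -> -(295/11)
  reduce: (9/11)
  reciprocity: (9/11) -> +(11/9)
  reduce: (2/9)
  pull out 2: (2/9) = +1  (since 9 mod 8 = 1)
  (1/9) = 1
Product of signs = -1

-1


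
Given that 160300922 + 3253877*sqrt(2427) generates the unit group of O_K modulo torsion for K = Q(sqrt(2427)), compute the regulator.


epsilon = 160300922 + 3253877*sqrt(2427)
= 3.2060e+08
R = ln(3.2060e+08)
= 19.5857

19.5857


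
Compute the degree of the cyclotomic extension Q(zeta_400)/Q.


The degree equals Euler's totient phi(400).
400 = 2^4 * 5^2
phi(400) = 160

160


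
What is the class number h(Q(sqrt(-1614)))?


K = Q(sqrt(-1614)). d mod 4 = 2, so D = disc(K) = 4d = -6456
h(K) equals the number of primitive reduced positive-definite forms (a, b, c) = a*x^2 + b*x*y + c*y^2 with b^2 - 4ac = D,
where reduced means |b| <= a <= c, with b >= 0 whenever |b| = a or a = c, and primitive means gcd(a, b, c) = 1.
Reduced forces 3a^2 <= |D| = 6456, so 1 <= a <= 46; b must have the parity of D, and c = (b^2 - D)/(4a) must be an integer >= a.
Enumerate a = 1..46, b in [-a, a]:
  a=1: (1, 0, 1614)  [1]
  a=2: (2, 0, 807)  [1]
  a=3: (3, 0, 538)  [1]
  a=4: none
  a=5: (5, -2, 323), (5, 2, 323)  [2]
  a=6: (6, 0, 269)  [1]
  a=7..9: none
  a=10: (10, -8, 163), (10, 8, 163)  [2]
  a=11: (11, -10, 149), (11, 10, 149)  [2]
  a=12..14: none
  a=15: (15, -12, 110), (15, 12, 110)  [2]
  a=16: none
  a=17: (17, -2, 95), (17, 2, 95)  [2]
  a=18: none
  a=19: (19, -2, 85), (19, 2, 85)  [2]
  a=20..21: none
  a=22: (22, -12, 75), (22, 12, 75)  [2]
  a=23..24: none
  a=25: (25, -12, 66), (25, 12, 66)  [2]
  a=26..29: none
  a=30: (30, -12, 55), (30, 12, 55)  [2]
  a=31..32: none
  a=33: (33, -12, 50), (33, 12, 50)  [2]
  a=34: (34, -32, 55), (34, 32, 55)  [2]
  a=35..37: none
  a=38: (38, -36, 51), (38, 36, 51)  [2]
  a=39..46: none
Total reduced forms: 1 + 1 + 1 + 2 + 1 + 2 + 2 + 2 + 2 + 2 + 2 + 2 + 2 + 2 + 2 + 2 = 28
h = 28

28


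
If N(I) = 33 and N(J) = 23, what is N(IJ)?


N(IJ) = N(I) * N(J)
= 33 * 23
= 759

759


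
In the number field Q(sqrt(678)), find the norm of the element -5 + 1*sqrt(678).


N(a + b*sqrt(d)) = a^2 - d*b^2
= (-5)^2 - (678)*(1)^2
= 25 - 678
= -653

-653


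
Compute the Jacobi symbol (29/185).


Compute (29/185) via quadratic reciprocity:
  reciprocity: (29/185) -> +(185/29)
  reduce: (11/29)
  reciprocity: (11/29) -> +(29/11)
  reduce: (7/11)
  reciprocity: (7/11) -> -(11/7)
  reduce: (4/7)
  pull out 2: (2/7) = +1  (since 7 mod 8 = 7)
  pull out 2: (2/7) = +1  (since 7 mod 8 = 7)
  (1/7) = 1
Product of signs = -1

-1


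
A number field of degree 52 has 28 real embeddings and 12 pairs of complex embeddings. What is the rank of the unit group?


By Dirichlet's unit theorem:
rank = r1 + r2 - 1
= 28 + 12 - 1
= 39

39


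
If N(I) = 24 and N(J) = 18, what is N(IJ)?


N(IJ) = N(I) * N(J)
= 24 * 18
= 432

432


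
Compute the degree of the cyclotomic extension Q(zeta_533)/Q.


The degree equals Euler's totient phi(533).
533 = 13 * 41
phi(533) = 480

480


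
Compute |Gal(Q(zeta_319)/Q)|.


|Gal(Q(zeta_319)/Q)| = phi(319)
= 280

280


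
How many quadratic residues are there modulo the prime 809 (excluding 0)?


For prime p, the number of non-zero quadratic residues is (p-1)/2.
= (809-1)/2
= 404

404


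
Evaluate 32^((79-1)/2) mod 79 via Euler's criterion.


p = 79 is prime and the exponent is (p-1)/2 = 39, so by Euler's criterion 32^39 = (32/79) = +1 or -1 mod 79.
Compute by square-and-multiply:
  39 = 32 + 4 + 2 + 1 (binary 100111)
  Repeated squaring mod 79: 32^1 = 32, 32^2 = 76, 32^4 = 9, 32^8 = 2, 32^16 = 4, 32^32 = 16
  32^39 = 32^32 * 32^4 * 32^2 * 32^1 = 16 * 9 * 76 * 32 mod 79
    16 * 9 = 144 = 65 mod 79
    65 * 76 = 4940 = 42 mod 79
    42 * 32 = 1344 = 1 mod 79
  32^39 = 1 mod 79
Result 1: 32 is a quadratic residue mod 79.
32^39 mod 79 = 1

1


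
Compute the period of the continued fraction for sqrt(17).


Run the CF algorithm for sqrt(17).
a_0 = floor(sqrt(17)) = 4; set m_0=0, q_0=1.
Recurrence: m' = q*a - m,  q' = (d - m'^2)/q,  a' = floor((a_0 + m')/q').
  step 1: m=4, q=1, a=8
a_1 = 2*a_0 = 8, so the period closes here.
sqrt(17) = [4; 8]
Period length = 1

1


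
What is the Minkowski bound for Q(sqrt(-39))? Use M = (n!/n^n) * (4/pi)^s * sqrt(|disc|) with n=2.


d = -39, d mod 4 = 1, so disc(K) = d = -39; |disc(K)| = 39
Imaginary quadratic field, so n = 2, s = r2 = 1, r1 = 0
M = (n!/n^n) * (4/pi)^s * sqrt(|disc(K)|) = (2!/2^2) * (4/pi)^1 * sqrt(39)
= 0.5 * 1.273240 * 6.244998
= 3.9757

3.9757


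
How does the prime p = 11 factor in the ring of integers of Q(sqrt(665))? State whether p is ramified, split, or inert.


K = Q(sqrt(665)). Since d mod 4 = 1, disc(K) = 665.
Check p | disc: 665 mod 11 = 5.
p does not divide disc. Compute Legendre symbol (d/p):
5^((11-1)/2) mod 11 = 1
(d/p) = 1, so p splits: (p) = P*P' with e=1, f=1, g=2.
Therefore p is split.

split


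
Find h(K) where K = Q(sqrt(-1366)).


K = Q(sqrt(-1366)). d mod 4 = 2, so D = disc(K) = 4d = -5464
h(K) equals the number of primitive reduced positive-definite forms (a, b, c) = a*x^2 + b*x*y + c*y^2 with b^2 - 4ac = D,
where reduced means |b| <= a <= c, with b >= 0 whenever |b| = a or a = c, and primitive means gcd(a, b, c) = 1.
Reduced forces 3a^2 <= |D| = 5464, so 1 <= a <= 42; b must have the parity of D, and c = (b^2 - D)/(4a) must be an integer >= a.
Enumerate a = 1..42, b in [-a, a]:
  a=1: (1, 0, 1366)  [1]
  a=2: (2, 0, 683)  [1]
  a=3..4: none
  a=5: (5, -4, 274), (5, 4, 274)  [2]
  a=6..9: none
  a=10: (10, -4, 137), (10, 4, 137)  [2]
  a=11: (11, -6, 125), (11, 6, 125)  [2]
  a=12: none
  a=13: (13, -10, 107), (13, 10, 107)  [2]
  a=14..21: none
  a=22: (22, -16, 65), (22, 16, 65)  [2]
  a=23..24: none
  a=25: (25, -6, 55), (25, 6, 55)  [2]
  a=26: (26, -16, 55), (26, 16, 55)  [2]
  a=27..36: none
  a=37: (37, -30, 43), (37, 30, 43)  [2]
  a=38..42: none
Total reduced forms: 1 + 1 + 2 + 2 + 2 + 2 + 2 + 2 + 2 + 2 = 18
h = 18

18


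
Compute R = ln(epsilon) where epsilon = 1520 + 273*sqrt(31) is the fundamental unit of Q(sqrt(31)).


epsilon = 1520 + 273*sqrt(31)
= 3039.9997
R = ln(3039.9997)
= 8.0196

8.0196


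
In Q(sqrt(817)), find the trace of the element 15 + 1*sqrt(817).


Tr(a + b*sqrt(d)) = (a + b*sqrt(d)) + (a - b*sqrt(d)) = 2a
= 2 * (15)
= 30

30


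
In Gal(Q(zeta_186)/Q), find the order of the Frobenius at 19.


The Frobenius at p in Gal(Q(zeta_n)/Q) = (Z/nZ)* is the class of p, so its order is ord_186(19), the smallest k >= 1 with 19^k = 1 mod 186.
n = 186 = 2 * 3 * 31, phi(186) = 60; the order divides phi(n).
Divisors of 60: 1, 2, 3, 4, 5, 6, 10, 12, 15, 20, 30, 60
Repeated squaring mod 186: 19^1 = 19, 19^2 = 175, 19^4 = 121, 19^8 = 133, 19^16 = 19, 19^32 = 175
Test divisors in increasing order:
  k=1: 19^1 = 19 mod 186
  k=2: 19^2 = 175 mod 186
  k=3: 19^3 = 175 * 19 = 163 mod 186
  k=4: 19^4 = 121 mod 186
  k=5: 19^5 = 121 * 19 = 67 mod 186
  k=6: 19^6 = 121 * 175 = 157 mod 186
  k=10: 19^10 = 133 * 175 = 25 mod 186
  k=12: 19^12 = 133 * 121 = 97 mod 186
  k=15: 19^15 = 133 * 121 * 175 * 19 = 1 mod 186  <- first divisor giving 1
Order = 15

15


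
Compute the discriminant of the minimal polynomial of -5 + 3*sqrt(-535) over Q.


The element -5 + 3*sqrt(-535) has minimal polynomial:
x^2 + 10*x + 4840
Discriminant = (10)^2 - 4*(4840)
= 100 - 19360
= -19260

-19260


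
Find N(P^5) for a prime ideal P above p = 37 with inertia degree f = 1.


N(P^a) = p^(a*f)
= 37^(5*1)
= 37^5
= 69343957

69343957


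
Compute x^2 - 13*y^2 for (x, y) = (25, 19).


x^2 - d*y^2
= 25^2 - 13*19^2
= 625 - 4693
= -4068

-4068


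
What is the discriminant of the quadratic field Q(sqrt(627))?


For K = Q(sqrt(d)) with d squarefree: disc(K) = d if d = 1 mod 4, and disc(K) = 4d if d = 2 or 3 mod 4.
Here d = 627, and d mod 4 = 3.
d = 3 mod 4, not 1 (O_K = Z[sqrt(d)]), so disc(K) = 4d = 4 * (627) = 2508

2508


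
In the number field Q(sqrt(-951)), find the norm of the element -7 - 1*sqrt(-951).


N(a + b*sqrt(d)) = a^2 - d*b^2
= (-7)^2 - (-951)*(-1)^2
= 49 + 951
= 1000

1000


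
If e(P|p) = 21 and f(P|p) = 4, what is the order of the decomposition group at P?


|D_P| = e * f
= 21 * 4
= 84

84


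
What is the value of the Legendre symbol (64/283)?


p = 283 is prime, so compute (64/283) with the reciprocity algorithm (Jacobi-symbol steps: pull out 2s via (2/n), flip via reciprocity, reduce):
  pull out 2: (2/283) = -1  (since 283 mod 8 = 3)
  pull out 2: (2/283) = -1  (since 283 mod 8 = 3)
  pull out 2: (2/283) = -1  (since 283 mod 8 = 3)
  pull out 2: (2/283) = -1  (since 283 mod 8 = 3)
  pull out 2: (2/283) = -1  (since 283 mod 8 = 3)
  pull out 2: (2/283) = -1  (since 283 mod 8 = 3)
  (1/283) = 1
Product of signs = 1
(64/283) = 1

1


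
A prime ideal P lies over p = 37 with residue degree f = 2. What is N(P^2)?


N(P^a) = p^(a*f)
= 37^(2*2)
= 37^4
= 1874161

1874161


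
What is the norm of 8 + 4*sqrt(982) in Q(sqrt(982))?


N(a + b*sqrt(d)) = a^2 - d*b^2
= (8)^2 - (982)*(4)^2
= 64 - 15712
= -15648

-15648


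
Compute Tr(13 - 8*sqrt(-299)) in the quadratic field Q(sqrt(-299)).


Tr(a + b*sqrt(d)) = (a + b*sqrt(d)) + (a - b*sqrt(d)) = 2a
= 2 * (13)
= 26

26


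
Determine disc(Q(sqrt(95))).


For K = Q(sqrt(d)) with d squarefree: disc(K) = d if d = 1 mod 4, and disc(K) = 4d if d = 2 or 3 mod 4.
Here d = 95, and d mod 4 = 3.
d = 3 mod 4, not 1 (O_K = Z[sqrt(d)]), so disc(K) = 4d = 4 * (95) = 380

380


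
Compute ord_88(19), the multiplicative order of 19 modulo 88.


We want ord_88(19), the smallest k >= 1 with 19^k = 1 mod 88.
n = 88 = 2^3 * 11, phi(88) = 40; the order divides phi(n).
Divisors of 40: 1, 2, 4, 5, 8, 10, 20, 40
Repeated squaring mod 88: 19^1 = 19, 19^2 = 9, 19^4 = 81, 19^8 = 49, 19^16 = 25, 19^32 = 9
Test divisors in increasing order:
  k=1: 19^1 = 19 mod 88
  k=2: 19^2 = 9 mod 88
  k=4: 19^4 = 81 mod 88
  k=5: 19^5 = 81 * 19 = 43 mod 88
  k=8: 19^8 = 49 mod 88
  k=10: 19^10 = 49 * 9 = 1 mod 88  <- first divisor giving 1
Order = 10

10


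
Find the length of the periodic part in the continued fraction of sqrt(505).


Run the CF algorithm for sqrt(505).
a_0 = floor(sqrt(505)) = 22; set m_0=0, q_0=1.
Recurrence: m' = q*a - m,  q' = (d - m'^2)/q,  a' = floor((a_0 + m')/q').
  step 1: m=22, q=21, a=2
  step 2: m=20, q=5, a=8
  step 3: m=20, q=21, a=2
  step 4: m=22, q=1, a=44
a_4 = 2*a_0 = 44, so the period closes here.
sqrt(505) = [22; 2, 8, 2, 44]
Period length = 4

4


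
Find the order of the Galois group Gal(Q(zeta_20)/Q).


|Gal(Q(zeta_20)/Q)| = phi(20)
= 8

8


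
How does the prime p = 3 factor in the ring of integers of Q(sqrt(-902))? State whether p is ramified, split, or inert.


K = Q(sqrt(-902)). Since d mod 4 = 2, disc(K) = -3608.
Check p | disc: -3608 mod 3 = 1.
p does not divide disc. Compute Legendre symbol (d/p):
1^((3-1)/2) mod 3 = 1
(d/p) = 1, so p splits: (p) = P*P' with e=1, f=1, g=2.
Therefore p is split.

split


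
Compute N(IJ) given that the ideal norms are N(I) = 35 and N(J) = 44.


N(IJ) = N(I) * N(J)
= 35 * 44
= 1540

1540


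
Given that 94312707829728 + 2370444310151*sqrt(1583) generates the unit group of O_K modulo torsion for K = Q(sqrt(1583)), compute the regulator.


epsilon = 94312707829728 + 2370444310151*sqrt(1583)
= 1.8863e+14
R = ln(1.8863e+14)
= 32.8708

32.8708


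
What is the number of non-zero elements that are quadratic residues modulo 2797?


For prime p, the number of non-zero quadratic residues is (p-1)/2.
= (2797-1)/2
= 1398

1398


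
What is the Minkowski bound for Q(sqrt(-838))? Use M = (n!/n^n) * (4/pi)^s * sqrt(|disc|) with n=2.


d = -838, d mod 4 = 2, so disc(K) = 4d = -3352; |disc(K)| = 3352
Imaginary quadratic field, so n = 2, s = r2 = 1, r1 = 0
M = (n!/n^n) * (4/pi)^s * sqrt(|disc(K)|) = (2!/2^2) * (4/pi)^1 * sqrt(3352)
= 0.5 * 1.273240 * 57.896459
= 36.8580

36.8580


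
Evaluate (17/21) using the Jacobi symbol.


Compute (17/21) via quadratic reciprocity:
  reciprocity: (17/21) -> +(21/17)
  reduce: (4/17)
  pull out 2: (2/17) = +1  (since 17 mod 8 = 1)
  pull out 2: (2/17) = +1  (since 17 mod 8 = 1)
  (1/17) = 1
Product of signs = 1

1


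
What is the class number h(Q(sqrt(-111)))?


K = Q(sqrt(-111)). d mod 4 = 1, so D = disc(K) = d = -111
h(K) equals the number of primitive reduced positive-definite forms (a, b, c) = a*x^2 + b*x*y + c*y^2 with b^2 - 4ac = D,
where reduced means |b| <= a <= c, with b >= 0 whenever |b| = a or a = c, and primitive means gcd(a, b, c) = 1.
Reduced forces 3a^2 <= |D| = 111, so 1 <= a <= 6; b must have the parity of D, and c = (b^2 - D)/(4a) must be an integer >= a.
Enumerate a = 1..6, b in [-a, a]:
  a=1: (1, 1, 28)  [1]
  a=2: (2, -1, 14), (2, 1, 14)  [2]
  a=3: (3, 3, 10)  [1]
  a=4: (4, -1, 7), (4, 1, 7)  [2]
  a=5: (5, -3, 6), (5, 3, 6)  [2]
  a=6: none
Total reduced forms: 1 + 2 + 1 + 2 + 2 = 8
h = 8

8


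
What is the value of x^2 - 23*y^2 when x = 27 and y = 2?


x^2 - d*y^2
= 27^2 - 23*2^2
= 729 - 92
= 637

637


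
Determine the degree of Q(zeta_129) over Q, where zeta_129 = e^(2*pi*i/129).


The degree equals Euler's totient phi(129).
129 = 3 * 43
phi(129) = 84

84


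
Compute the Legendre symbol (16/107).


p = 107 is prime, so compute (16/107) with the reciprocity algorithm (Jacobi-symbol steps: pull out 2s via (2/n), flip via reciprocity, reduce):
  pull out 2: (2/107) = -1  (since 107 mod 8 = 3)
  pull out 2: (2/107) = -1  (since 107 mod 8 = 3)
  pull out 2: (2/107) = -1  (since 107 mod 8 = 3)
  pull out 2: (2/107) = -1  (since 107 mod 8 = 3)
  (1/107) = 1
Product of signs = 1
(16/107) = 1

1


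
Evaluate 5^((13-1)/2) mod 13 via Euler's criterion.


p = 13 is prime and the exponent is (p-1)/2 = 6, so by Euler's criterion 5^6 = (5/13) = +1 or -1 mod 13.
Compute by square-and-multiply:
  6 = 4 + 2 (binary 110)
  Repeated squaring mod 13: 5^1 = 5, 5^2 = 12, 5^4 = 1
  5^6 = 5^4 * 5^2 = 1 * 12 mod 13
    1 * 12 = 12 = 12 mod 13
  5^6 = 12 mod 13
Result 12 = p - 1 = -1 mod 13: 5 is a quadratic non-residue mod 13. As a residue in [0, p-1] the value is 12.
5^6 mod 13 = 12

12


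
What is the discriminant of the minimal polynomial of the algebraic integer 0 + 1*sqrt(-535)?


The element 0 + 1*sqrt(-535) has minimal polynomial:
x^2 + 0*x + 535
Discriminant = (0)^2 - 4*(535)
= 0 - 2140
= -2140

-2140


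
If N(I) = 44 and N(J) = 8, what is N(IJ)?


N(IJ) = N(I) * N(J)
= 44 * 8
= 352

352


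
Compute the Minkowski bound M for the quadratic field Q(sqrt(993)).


d = 993, d mod 4 = 1, so disc(K) = d = 993; |disc(K)| = 993
Real quadratic field, so n = 2, s = r2 = 0, r1 = 2
M = (n!/n^n) * (4/pi)^s * sqrt(|disc(K)|) = (2!/2^2) * (4/pi)^0 * sqrt(993)
= 0.5 * 1.000000 * 31.511903
= 15.7560

15.7560


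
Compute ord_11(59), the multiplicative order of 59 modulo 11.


We want ord_11(59), the smallest k >= 1 with 59^k = 1 mod 11.
n = 11 = 11, phi(11) = 10; the order divides phi(n).
Divisors of 10: 1, 2, 5, 10
Repeated squaring mod 11: 59^1 = 4, 59^2 = 5, 59^4 = 3, 59^8 = 9
Test divisors in increasing order:
  k=1: 59^1 = 4 mod 11
  k=2: 59^2 = 5 mod 11
  k=5: 59^5 = 3 * 4 = 1 mod 11  <- first divisor giving 1
Order = 5

5


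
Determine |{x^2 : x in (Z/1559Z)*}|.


For prime p, the number of non-zero quadratic residues is (p-1)/2.
= (1559-1)/2
= 779

779


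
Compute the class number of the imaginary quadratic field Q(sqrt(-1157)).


K = Q(sqrt(-1157)). d mod 4 = 3, so D = disc(K) = 4d = -4628
h(K) equals the number of primitive reduced positive-definite forms (a, b, c) = a*x^2 + b*x*y + c*y^2 with b^2 - 4ac = D,
where reduced means |b| <= a <= c, with b >= 0 whenever |b| = a or a = c, and primitive means gcd(a, b, c) = 1.
Reduced forces 3a^2 <= |D| = 4628, so 1 <= a <= 39; b must have the parity of D, and c = (b^2 - D)/(4a) must be an integer >= a.
Enumerate a = 1..39, b in [-a, a]:
  a=1: (1, 0, 1157)  [1]
  a=2: (2, 2, 579)  [1]
  a=3: (3, -2, 386), (3, 2, 386)  [2]
  a=4..5: none
  a=6: (6, -2, 193), (6, 2, 193)  [2]
  a=7..8: none
  a=9: (9, -4, 129), (9, 4, 129)  [2]
  a=10: none
  a=11: (11, -6, 106), (11, 6, 106)  [2]
  a=12: none
  a=13: (13, 0, 89)  [1]
  a=14..16: none
  a=17: (17, -8, 69), (17, 8, 69)  [2]
  a=18: (18, -14, 67), (18, 14, 67)  [2]
  a=19..21: none
  a=22: (22, -6, 53), (22, 6, 53)  [2]
  a=23: (23, -8, 51), (23, 8, 51)  [2]
  a=24..25: none
  a=26: (26, 26, 51)  [1]
  a=27: (27, -4, 43), (27, 4, 43)  [2]
  a=28..32: none
  a=33: (33, -28, 41), (33, -16, 37), (33, 16, 37), (33, 28, 41)  [4]
  a=34: (34, -26, 39), (34, 26, 39)  [2]
  a=35..39: none
Total reduced forms: 1 + 1 + 2 + 2 + 2 + 2 + 1 + 2 + 2 + 2 + 2 + 1 + 2 + 4 + 2 = 28
h = 28

28


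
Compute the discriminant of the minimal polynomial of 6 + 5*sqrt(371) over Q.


The element 6 + 5*sqrt(371) has minimal polynomial:
x^2 - 12*x - 9239
Discriminant = (-12)^2 - 4*(-9239)
= 144 + 36956
= 37100

37100


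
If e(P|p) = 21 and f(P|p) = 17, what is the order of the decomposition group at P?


|D_P| = e * f
= 21 * 17
= 357

357


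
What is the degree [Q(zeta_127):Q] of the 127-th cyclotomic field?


The degree equals Euler's totient phi(127).
127 = 127
phi(127) = 126

126


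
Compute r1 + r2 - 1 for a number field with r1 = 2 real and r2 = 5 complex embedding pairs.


By Dirichlet's unit theorem:
rank = r1 + r2 - 1
= 2 + 5 - 1
= 6

6


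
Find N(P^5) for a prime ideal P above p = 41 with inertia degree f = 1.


N(P^a) = p^(a*f)
= 41^(5*1)
= 41^5
= 115856201

115856201


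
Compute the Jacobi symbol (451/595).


Compute (451/595) via quadratic reciprocity:
  reciprocity: (451/595) -> -(595/451)
  reduce: (144/451)
  pull out 2: (2/451) = -1  (since 451 mod 8 = 3)
  pull out 2: (2/451) = -1  (since 451 mod 8 = 3)
  pull out 2: (2/451) = -1  (since 451 mod 8 = 3)
  pull out 2: (2/451) = -1  (since 451 mod 8 = 3)
  reciprocity: (9/451) -> +(451/9)
  reduce: (1/9)
  (1/9) = 1
Product of signs = -1

-1


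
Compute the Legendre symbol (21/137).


p = 137 is prime, so compute (21/137) with the reciprocity algorithm (Jacobi-symbol steps: pull out 2s via (2/n), flip via reciprocity, reduce):
  reciprocity: (21/137) -> +(137/21)
  reduce: (11/21)
  reciprocity: (11/21) -> +(21/11)
  reduce: (10/11)
  pull out 2: (2/11) = -1  (since 11 mod 8 = 3)
  reciprocity: (5/11) -> +(11/5)
  reduce: (1/5)
  (1/5) = 1
Product of signs = -1
(21/137) = -1

-1


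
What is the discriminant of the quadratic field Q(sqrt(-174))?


For K = Q(sqrt(d)) with d squarefree: disc(K) = d if d = 1 mod 4, and disc(K) = 4d if d = 2 or 3 mod 4.
Here d = -174, and d mod 4 = 2.
d = 2 mod 4, not 1 (O_K = Z[sqrt(d)]), so disc(K) = 4d = 4 * (-174) = -696

-696


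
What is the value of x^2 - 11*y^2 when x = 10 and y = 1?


x^2 - d*y^2
= 10^2 - 11*1^2
= 100 - 11
= 89

89


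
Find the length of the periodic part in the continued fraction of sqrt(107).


Run the CF algorithm for sqrt(107).
a_0 = floor(sqrt(107)) = 10; set m_0=0, q_0=1.
Recurrence: m' = q*a - m,  q' = (d - m'^2)/q,  a' = floor((a_0 + m')/q').
  step 1: m=10, q=7, a=2
  step 2: m=4, q=13, a=1
  step 3: m=9, q=2, a=9
  step 4: m=9, q=13, a=1
  step 5: m=4, q=7, a=2
  step 6: m=10, q=1, a=20
a_6 = 2*a_0 = 20, so the period closes here.
sqrt(107) = [10; 2, 1, 9, 1, 2, 20]
Period length = 6

6


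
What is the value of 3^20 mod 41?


p = 41 is prime and the exponent is (p-1)/2 = 20, so by Euler's criterion 3^20 = (3/41) = +1 or -1 mod 41.
Compute by square-and-multiply:
  20 = 16 + 4 (binary 10100)
  Repeated squaring mod 41: 3^1 = 3, 3^2 = 9, 3^4 = 40, 3^8 = 1, 3^16 = 1
  3^20 = 3^16 * 3^4 = 1 * 40 mod 41
    1 * 40 = 40 = 40 mod 41
  3^20 = 40 mod 41
Result 40 = p - 1 = -1 mod 41: 3 is a quadratic non-residue mod 41. As a residue in [0, p-1] the value is 40.
3^20 mod 41 = 40

40


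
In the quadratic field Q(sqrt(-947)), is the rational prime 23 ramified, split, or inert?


K = Q(sqrt(-947)). Since d mod 4 = 1, disc(K) = -947.
Check p | disc: -947 mod 23 = 19.
p does not divide disc. Compute Legendre symbol (d/p):
19^((23-1)/2) mod 23 = -1
(d/p) = -1, so p is inert: (p) stays prime with e=1, f=2, g=1.
Therefore p is inert.

inert


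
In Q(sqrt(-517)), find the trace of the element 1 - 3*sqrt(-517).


Tr(a + b*sqrt(d)) = (a + b*sqrt(d)) + (a - b*sqrt(d)) = 2a
= 2 * (1)
= 2

2


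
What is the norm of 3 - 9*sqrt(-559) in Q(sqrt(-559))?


N(a + b*sqrt(d)) = a^2 - d*b^2
= (3)^2 - (-559)*(-9)^2
= 9 + 45279
= 45288

45288


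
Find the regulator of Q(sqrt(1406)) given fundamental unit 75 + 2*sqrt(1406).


epsilon = 75 + 2*sqrt(1406)
= 149.9933
R = ln(149.9933)
= 5.0106

5.0106


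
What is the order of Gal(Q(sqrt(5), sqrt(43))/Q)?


The 2 square roots of distinct primes are multiplicatively independent over Q,
so [K:Q] = 2^2 and Gal(K/Q) is isomorphic to (Z/2Z)^2.
|Gal| = 2^2 = 4

4


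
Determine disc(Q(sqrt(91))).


For K = Q(sqrt(d)) with d squarefree: disc(K) = d if d = 1 mod 4, and disc(K) = 4d if d = 2 or 3 mod 4.
Here d = 91, and d mod 4 = 3.
d = 3 mod 4, not 1 (O_K = Z[sqrt(d)]), so disc(K) = 4d = 4 * (91) = 364

364


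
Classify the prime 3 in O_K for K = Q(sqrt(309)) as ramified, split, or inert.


K = Q(sqrt(309)). Since d mod 4 = 1, disc(K) = 309.
Check p | disc: 309 mod 3 = 0.
p divides disc, so p ramifies: (p) = P^2 with e=2, f=1, g=1.
Therefore p is ramified.

ramified


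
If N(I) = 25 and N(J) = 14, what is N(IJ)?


N(IJ) = N(I) * N(J)
= 25 * 14
= 350

350


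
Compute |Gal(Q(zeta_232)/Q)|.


|Gal(Q(zeta_232)/Q)| = phi(232)
= 112

112


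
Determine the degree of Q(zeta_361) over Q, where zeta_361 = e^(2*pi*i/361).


The degree equals Euler's totient phi(361).
361 = 19^2
phi(361) = 342

342


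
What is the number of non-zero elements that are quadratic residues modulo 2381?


For prime p, the number of non-zero quadratic residues is (p-1)/2.
= (2381-1)/2
= 1190

1190


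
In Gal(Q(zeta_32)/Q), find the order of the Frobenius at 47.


The Frobenius at p in Gal(Q(zeta_n)/Q) = (Z/nZ)* is the class of p, so its order is ord_32(47), the smallest k >= 1 with 47^k = 1 mod 32.
n = 32 = 2^5, phi(32) = 16; the order divides phi(n).
Divisors of 16: 1, 2, 4, 8, 16
Repeated squaring mod 32: 47^1 = 15, 47^2 = 1, 47^4 = 1, 47^8 = 1, 47^16 = 1
Test divisors in increasing order:
  k=1: 47^1 = 15 mod 32
  k=2: 47^2 = 1 mod 32  <- first divisor giving 1
Order = 2

2


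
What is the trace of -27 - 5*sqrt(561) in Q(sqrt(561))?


Tr(a + b*sqrt(d)) = (a + b*sqrt(d)) + (a - b*sqrt(d)) = 2a
= 2 * (-27)
= -54

-54


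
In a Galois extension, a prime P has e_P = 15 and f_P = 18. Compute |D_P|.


|D_P| = e * f
= 15 * 18
= 270

270


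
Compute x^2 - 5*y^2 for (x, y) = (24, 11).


x^2 - d*y^2
= 24^2 - 5*11^2
= 576 - 605
= -29

-29


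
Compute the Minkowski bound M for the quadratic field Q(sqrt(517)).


d = 517, d mod 4 = 1, so disc(K) = d = 517; |disc(K)| = 517
Real quadratic field, so n = 2, s = r2 = 0, r1 = 2
M = (n!/n^n) * (4/pi)^s * sqrt(|disc(K)|) = (2!/2^2) * (4/pi)^0 * sqrt(517)
= 0.5 * 1.000000 * 22.737634
= 11.3688

11.3688


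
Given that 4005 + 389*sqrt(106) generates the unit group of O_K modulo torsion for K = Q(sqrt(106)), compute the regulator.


epsilon = 4005 + 389*sqrt(106)
= 8010.0001
R = ln(8010.0001)
= 8.9884

8.9884


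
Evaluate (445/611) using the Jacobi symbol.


Compute (445/611) via quadratic reciprocity:
  reciprocity: (445/611) -> +(611/445)
  reduce: (166/445)
  pull out 2: (2/445) = -1  (since 445 mod 8 = 5)
  reciprocity: (83/445) -> +(445/83)
  reduce: (30/83)
  pull out 2: (2/83) = -1  (since 83 mod 8 = 3)
  reciprocity: (15/83) -> -(83/15)
  reduce: (8/15)
  pull out 2: (2/15) = +1  (since 15 mod 8 = 7)
  pull out 2: (2/15) = +1  (since 15 mod 8 = 7)
  pull out 2: (2/15) = +1  (since 15 mod 8 = 7)
  (1/15) = 1
Product of signs = -1

-1


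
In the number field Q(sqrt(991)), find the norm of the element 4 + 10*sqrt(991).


N(a + b*sqrt(d)) = a^2 - d*b^2
= (4)^2 - (991)*(10)^2
= 16 - 99100
= -99084

-99084


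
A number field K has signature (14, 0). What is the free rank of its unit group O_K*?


By Dirichlet's unit theorem:
rank = r1 + r2 - 1
= 14 + 0 - 1
= 13

13


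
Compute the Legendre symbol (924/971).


p = 971 is prime, so compute (924/971) with the reciprocity algorithm (Jacobi-symbol steps: pull out 2s via (2/n), flip via reciprocity, reduce):
  pull out 2: (2/971) = -1  (since 971 mod 8 = 3)
  pull out 2: (2/971) = -1  (since 971 mod 8 = 3)
  reciprocity: (231/971) -> -(971/231)
  reduce: (47/231)
  reciprocity: (47/231) -> -(231/47)
  reduce: (43/47)
  reciprocity: (43/47) -> -(47/43)
  reduce: (4/43)
  pull out 2: (2/43) = -1  (since 43 mod 8 = 3)
  pull out 2: (2/43) = -1  (since 43 mod 8 = 3)
  (1/43) = 1
Product of signs = -1
(924/971) = -1

-1


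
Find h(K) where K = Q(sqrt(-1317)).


K = Q(sqrt(-1317)). d mod 4 = 3, so D = disc(K) = 4d = -5268
h(K) equals the number of primitive reduced positive-definite forms (a, b, c) = a*x^2 + b*x*y + c*y^2 with b^2 - 4ac = D,
where reduced means |b| <= a <= c, with b >= 0 whenever |b| = a or a = c, and primitive means gcd(a, b, c) = 1.
Reduced forces 3a^2 <= |D| = 5268, so 1 <= a <= 41; b must have the parity of D, and c = (b^2 - D)/(4a) must be an integer >= a.
Enumerate a = 1..41, b in [-a, a]:
  a=1: (1, 0, 1317)  [1]
  a=2: (2, 2, 659)  [1]
  a=3: (3, 0, 439)  [1]
  a=4..5: none
  a=6: (6, 6, 221)  [1]
  a=7..10: none
  a=11: (11, -10, 122), (11, 10, 122)  [2]
  a=12: none
  a=13: (13, -6, 102), (13, 6, 102)  [2]
  a=14..16: none
  a=17: (17, -6, 78), (17, 6, 78)  [2]
  a=18..21: none
  a=22: (22, -10, 61), (22, 10, 61)  [2]
  a=23..25: none
  a=26: (26, -6, 51), (26, 6, 51)  [2]
  a=27..30: none
  a=31: (31, -8, 43), (31, 8, 43)  [2]
  a=32: none
  a=33: (33, -12, 41), (33, 12, 41)  [2]
  a=34: (34, -6, 39), (34, 6, 39)  [2]
  a=35..41: none
Total reduced forms: 1 + 1 + 1 + 1 + 2 + 2 + 2 + 2 + 2 + 2 + 2 + 2 = 20
h = 20

20


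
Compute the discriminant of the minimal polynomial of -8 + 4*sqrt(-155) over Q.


The element -8 + 4*sqrt(-155) has minimal polynomial:
x^2 + 16*x + 2544
Discriminant = (16)^2 - 4*(2544)
= 256 - 10176
= -9920

-9920


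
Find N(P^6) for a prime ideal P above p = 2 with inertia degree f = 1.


N(P^a) = p^(a*f)
= 2^(6*1)
= 2^6
= 64

64


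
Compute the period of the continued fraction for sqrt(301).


Run the CF algorithm for sqrt(301).
a_0 = floor(sqrt(301)) = 17; set m_0=0, q_0=1.
Recurrence: m' = q*a - m,  q' = (d - m'^2)/q,  a' = floor((a_0 + m')/q').
  step 1: m=17, q=12, a=2
  step 2: m=7, q=21, a=1
  step 3: m=14, q=5, a=6
  step 4: m=16, q=9, a=3
  step 5: m=11, q=20, a=1
  step 6: m=9, q=11, a=2
  step 7: m=13, q=12, a=2
  step 8: m=11, q=15, a=1
  step 9: m=4, q=19, a=1
  step 10: m=15, q=4, a=8
  step 11: m=17, q=3, a=11
  step 12: m=16, q=15, a=2
  step 13: m=14, q=7, a=4
  step 14: m=14, q=15, a=2
  step 15: m=16, q=3, a=11
  step 16: m=17, q=4, a=8
  step 17: m=15, q=19, a=1
  step 18: m=4, q=15, a=1
  step 19: m=11, q=12, a=2
  step 20: m=13, q=11, a=2
  step 21: m=9, q=20, a=1
  step 22: m=11, q=9, a=3
  step 23: m=16, q=5, a=6
  step 24: m=14, q=21, a=1
  step 25: m=7, q=12, a=2
  step 26: m=17, q=1, a=34
a_26 = 2*a_0 = 34, so the period closes here.
sqrt(301) = [17; 2, 1, 6, 3, 1, 2, 2, 1, 1, 8, 11, 2, 4, 2, 11, 8, 1, 1, 2, 2, 1, 3, 6, 1, 2, 34]
Period length = 26

26


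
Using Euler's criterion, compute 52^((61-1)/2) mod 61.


p = 61 is prime and the exponent is (p-1)/2 = 30, so by Euler's criterion 52^30 = (52/61) = +1 or -1 mod 61.
Compute by square-and-multiply:
  30 = 16 + 8 + 4 + 2 (binary 11110)
  Repeated squaring mod 61: 52^1 = 52, 52^2 = 20, 52^4 = 34, 52^8 = 58, 52^16 = 9
  52^30 = 52^16 * 52^8 * 52^4 * 52^2 = 9 * 58 * 34 * 20 mod 61
    9 * 58 = 522 = 34 mod 61
    34 * 34 = 1156 = 58 mod 61
    58 * 20 = 1160 = 1 mod 61
  52^30 = 1 mod 61
Result 1: 52 is a quadratic residue mod 61.
52^30 mod 61 = 1

1


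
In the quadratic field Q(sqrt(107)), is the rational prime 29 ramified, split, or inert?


K = Q(sqrt(107)). Since d mod 4 = 3, disc(K) = 428.
Check p | disc: 428 mod 29 = 22.
p does not divide disc. Compute Legendre symbol (d/p):
20^((29-1)/2) mod 29 = 1
(d/p) = 1, so p splits: (p) = P*P' with e=1, f=1, g=2.
Therefore p is split.

split


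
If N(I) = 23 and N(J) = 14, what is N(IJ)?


N(IJ) = N(I) * N(J)
= 23 * 14
= 322

322


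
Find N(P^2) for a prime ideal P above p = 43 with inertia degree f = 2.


N(P^a) = p^(a*f)
= 43^(2*2)
= 43^4
= 3418801

3418801


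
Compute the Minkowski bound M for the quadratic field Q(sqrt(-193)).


d = -193, d mod 4 = 3, so disc(K) = 4d = -772; |disc(K)| = 772
Imaginary quadratic field, so n = 2, s = r2 = 1, r1 = 0
M = (n!/n^n) * (4/pi)^s * sqrt(|disc(K)|) = (2!/2^2) * (4/pi)^1 * sqrt(772)
= 0.5 * 1.273240 * 27.784888
= 17.6884

17.6884


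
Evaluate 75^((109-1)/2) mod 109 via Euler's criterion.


p = 109 is prime and the exponent is (p-1)/2 = 54, so by Euler's criterion 75^54 = (75/109) = +1 or -1 mod 109.
Compute by square-and-multiply:
  54 = 32 + 16 + 4 + 2 (binary 110110)
  Repeated squaring mod 109: 75^1 = 75, 75^2 = 66, 75^4 = 105, 75^8 = 16, 75^16 = 38, 75^32 = 27
  75^54 = 75^32 * 75^16 * 75^4 * 75^2 = 27 * 38 * 105 * 66 mod 109
    27 * 38 = 1026 = 45 mod 109
    45 * 105 = 4725 = 38 mod 109
    38 * 66 = 2508 = 1 mod 109
  75^54 = 1 mod 109
Result 1: 75 is a quadratic residue mod 109.
75^54 mod 109 = 1

1


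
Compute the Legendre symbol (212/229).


p = 229 is prime, so compute (212/229) with the reciprocity algorithm (Jacobi-symbol steps: pull out 2s via (2/n), flip via reciprocity, reduce):
  pull out 2: (2/229) = -1  (since 229 mod 8 = 5)
  pull out 2: (2/229) = -1  (since 229 mod 8 = 5)
  reciprocity: (53/229) -> +(229/53)
  reduce: (17/53)
  reciprocity: (17/53) -> +(53/17)
  reduce: (2/17)
  pull out 2: (2/17) = +1  (since 17 mod 8 = 1)
  (1/17) = 1
Product of signs = 1
(212/229) = 1

1


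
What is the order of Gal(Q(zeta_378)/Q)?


|Gal(Q(zeta_378)/Q)| = phi(378)
= 108

108


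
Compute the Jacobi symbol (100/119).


Compute (100/119) via quadratic reciprocity:
  pull out 2: (2/119) = +1  (since 119 mod 8 = 7)
  pull out 2: (2/119) = +1  (since 119 mod 8 = 7)
  reciprocity: (25/119) -> +(119/25)
  reduce: (19/25)
  reciprocity: (19/25) -> +(25/19)
  reduce: (6/19)
  pull out 2: (2/19) = -1  (since 19 mod 8 = 3)
  reciprocity: (3/19) -> -(19/3)
  reduce: (1/3)
  (1/3) = 1
Product of signs = 1

1


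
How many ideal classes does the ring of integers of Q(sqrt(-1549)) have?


K = Q(sqrt(-1549)). d mod 4 = 3, so D = disc(K) = 4d = -6196
h(K) equals the number of primitive reduced positive-definite forms (a, b, c) = a*x^2 + b*x*y + c*y^2 with b^2 - 4ac = D,
where reduced means |b| <= a <= c, with b >= 0 whenever |b| = a or a = c, and primitive means gcd(a, b, c) = 1.
Reduced forces 3a^2 <= |D| = 6196, so 1 <= a <= 45; b must have the parity of D, and c = (b^2 - D)/(4a) must be an integer >= a.
Enumerate a = 1..45, b in [-a, a]:
  a=1: (1, 0, 1549)  [1]
  a=2: (2, 2, 775)  [1]
  a=3..4: none
  a=5: (5, -2, 310), (5, 2, 310)  [2]
  a=6..9: none
  a=10: (10, -2, 155), (10, 2, 155)  [2]
  a=11..16: none
  a=17: (17, -14, 94), (17, 14, 94)  [2]
  a=18: none
  a=19: (19, -6, 82), (19, 6, 82)  [2]
  a=20..24: none
  a=25: (25, -2, 62), (25, 2, 62)  [2]
  a=26..30: none
  a=31: (31, -2, 50), (31, 2, 50)  [2]
  a=32..33: none
  a=34: (34, -14, 47), (34, 14, 47)  [2]
  a=35..37: none
  a=38: (38, -6, 41), (38, 6, 41)  [2]
  a=39..45: none
Total reduced forms: 1 + 1 + 2 + 2 + 2 + 2 + 2 + 2 + 2 + 2 = 18
h = 18

18


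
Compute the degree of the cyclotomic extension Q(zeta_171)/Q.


The degree equals Euler's totient phi(171).
171 = 3^2 * 19
phi(171) = 108

108


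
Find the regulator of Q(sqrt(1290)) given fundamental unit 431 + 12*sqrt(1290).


epsilon = 431 + 12*sqrt(1290)
= 861.9988
R = ln(861.9988)
= 6.7593

6.7593


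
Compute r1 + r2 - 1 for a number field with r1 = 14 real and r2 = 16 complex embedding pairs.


By Dirichlet's unit theorem:
rank = r1 + r2 - 1
= 14 + 16 - 1
= 29

29


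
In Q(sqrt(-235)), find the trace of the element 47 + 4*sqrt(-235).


Tr(a + b*sqrt(d)) = (a + b*sqrt(d)) + (a - b*sqrt(d)) = 2a
= 2 * (47)
= 94

94


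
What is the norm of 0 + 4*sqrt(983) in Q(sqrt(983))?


N(a + b*sqrt(d)) = a^2 - d*b^2
= (0)^2 - (983)*(4)^2
= 0 - 15728
= -15728

-15728


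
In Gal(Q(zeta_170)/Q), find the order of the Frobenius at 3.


The Frobenius at p in Gal(Q(zeta_n)/Q) = (Z/nZ)* is the class of p, so its order is ord_170(3), the smallest k >= 1 with 3^k = 1 mod 170.
n = 170 = 2 * 5 * 17, phi(170) = 64; the order divides phi(n).
Divisors of 64: 1, 2, 4, 8, 16, 32, 64
Repeated squaring mod 170: 3^1 = 3, 3^2 = 9, 3^4 = 81, 3^8 = 101, 3^16 = 1, 3^32 = 1, 3^64 = 1
Test divisors in increasing order:
  k=1: 3^1 = 3 mod 170
  k=2: 3^2 = 9 mod 170
  k=4: 3^4 = 81 mod 170
  k=8: 3^8 = 101 mod 170
  k=16: 3^16 = 1 mod 170  <- first divisor giving 1
Order = 16

16


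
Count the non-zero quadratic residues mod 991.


For prime p, the number of non-zero quadratic residues is (p-1)/2.
= (991-1)/2
= 495

495


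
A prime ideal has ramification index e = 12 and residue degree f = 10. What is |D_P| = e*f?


|D_P| = e * f
= 12 * 10
= 120

120


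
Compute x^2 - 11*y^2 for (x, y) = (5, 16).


x^2 - d*y^2
= 5^2 - 11*16^2
= 25 - 2816
= -2791

-2791


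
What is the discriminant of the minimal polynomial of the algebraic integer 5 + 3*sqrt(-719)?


The element 5 + 3*sqrt(-719) has minimal polynomial:
x^2 - 10*x + 6496
Discriminant = (-10)^2 - 4*(6496)
= 100 - 25984
= -25884

-25884


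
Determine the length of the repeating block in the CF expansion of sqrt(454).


Run the CF algorithm for sqrt(454).
a_0 = floor(sqrt(454)) = 21; set m_0=0, q_0=1.
Recurrence: m' = q*a - m,  q' = (d - m'^2)/q,  a' = floor((a_0 + m')/q').
  step 1: m=21, q=13, a=3
  step 2: m=18, q=10, a=3
  step 3: m=12, q=31, a=1
  step 4: m=19, q=3, a=13
  step 5: m=20, q=18, a=2
  step 6: m=16, q=11, a=3
  step 7: m=17, q=15, a=2
  step 8: m=13, q=19, a=1
  step 9: m=6, q=22, a=1
  step 10: m=16, q=9, a=4
  step 11: m=20, q=6, a=6
  step 12: m=16, q=33, a=1
  step 13: m=17, q=5, a=7
  step 14: m=18, q=26, a=1
  step 15: m=8, q=15, a=1
  step 16: m=7, q=27, a=1
  step 17: m=20, q=2, a=20
  step 18: m=20, q=27, a=1
  step 19: m=7, q=15, a=1
  step 20: m=8, q=26, a=1
  step 21: m=18, q=5, a=7
  step 22: m=17, q=33, a=1
  step 23: m=16, q=6, a=6
  step 24: m=20, q=9, a=4
  step 25: m=16, q=22, a=1
  step 26: m=6, q=19, a=1
  step 27: m=13, q=15, a=2
  step 28: m=17, q=11, a=3
  step 29: m=16, q=18, a=2
  step 30: m=20, q=3, a=13
  step 31: m=19, q=31, a=1
  step 32: m=12, q=10, a=3
  step 33: m=18, q=13, a=3
  step 34: m=21, q=1, a=42
a_34 = 2*a_0 = 42, so the period closes here.
sqrt(454) = [21; 3, 3, 1, 13, 2, 3, 2, 1, 1, 4, 6, 1, 7, 1, 1, 1, 20, 1, 1, 1, 7, 1, 6, 4, 1, 1, 2, 3, 2, 13, 1, 3, 3, 42]
Period length = 34

34


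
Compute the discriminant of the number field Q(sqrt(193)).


For K = Q(sqrt(d)) with d squarefree: disc(K) = d if d = 1 mod 4, and disc(K) = 4d if d = 2 or 3 mod 4.
Here d = 193, and d mod 4 = 1.
d = 1 mod 4 (O_K = Z[(1+sqrt(d))/2]), so disc(K) = d = 193

193


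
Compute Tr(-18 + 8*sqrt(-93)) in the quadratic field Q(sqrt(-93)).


Tr(a + b*sqrt(d)) = (a + b*sqrt(d)) + (a - b*sqrt(d)) = 2a
= 2 * (-18)
= -36

-36


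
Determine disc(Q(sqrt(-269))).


For K = Q(sqrt(d)) with d squarefree: disc(K) = d if d = 1 mod 4, and disc(K) = 4d if d = 2 or 3 mod 4.
Here d = -269, and d mod 4 = 3.
d = 3 mod 4, not 1 (O_K = Z[sqrt(d)]), so disc(K) = 4d = 4 * (-269) = -1076

-1076


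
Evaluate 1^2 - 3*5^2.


x^2 - d*y^2
= 1^2 - 3*5^2
= 1 - 75
= -74

-74


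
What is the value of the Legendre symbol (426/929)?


p = 929 is prime, so compute (426/929) with the reciprocity algorithm (Jacobi-symbol steps: pull out 2s via (2/n), flip via reciprocity, reduce):
  pull out 2: (2/929) = +1  (since 929 mod 8 = 1)
  reciprocity: (213/929) -> +(929/213)
  reduce: (77/213)
  reciprocity: (77/213) -> +(213/77)
  reduce: (59/77)
  reciprocity: (59/77) -> +(77/59)
  reduce: (18/59)
  pull out 2: (2/59) = -1  (since 59 mod 8 = 3)
  reciprocity: (9/59) -> +(59/9)
  reduce: (5/9)
  reciprocity: (5/9) -> +(9/5)
  reduce: (4/5)
  pull out 2: (2/5) = -1  (since 5 mod 8 = 5)
  pull out 2: (2/5) = -1  (since 5 mod 8 = 5)
  (1/5) = 1
Product of signs = -1
(426/929) = -1

-1


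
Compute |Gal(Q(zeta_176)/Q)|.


|Gal(Q(zeta_176)/Q)| = phi(176)
= 80

80


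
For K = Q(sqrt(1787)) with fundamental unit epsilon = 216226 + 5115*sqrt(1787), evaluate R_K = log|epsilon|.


epsilon = 216226 + 5115*sqrt(1787)
= 432452.0000
R = ln(432452.0000)
= 12.9772

12.9772


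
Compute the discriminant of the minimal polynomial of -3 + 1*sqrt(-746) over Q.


The element -3 + 1*sqrt(-746) has minimal polynomial:
x^2 + 6*x + 755
Discriminant = (6)^2 - 4*(755)
= 36 - 3020
= -2984

-2984


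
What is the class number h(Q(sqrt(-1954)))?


K = Q(sqrt(-1954)). d mod 4 = 2, so D = disc(K) = 4d = -7816
h(K) equals the number of primitive reduced positive-definite forms (a, b, c) = a*x^2 + b*x*y + c*y^2 with b^2 - 4ac = D,
where reduced means |b| <= a <= c, with b >= 0 whenever |b| = a or a = c, and primitive means gcd(a, b, c) = 1.
Reduced forces 3a^2 <= |D| = 7816, so 1 <= a <= 51; b must have the parity of D, and c = (b^2 - D)/(4a) must be an integer >= a.
Enumerate a = 1..51, b in [-a, a]:
  a=1: (1, 0, 1954)  [1]
  a=2: (2, 0, 977)  [1]
  a=3..4: none
  a=5: (5, -2, 391), (5, 2, 391)  [2]
  a=6..9: none
  a=10: (10, -8, 197), (10, 8, 197)  [2]
  a=11: (11, -4, 178), (11, 4, 178)  [2]
  a=12: none
  a=13: (13, -6, 151), (13, 6, 151)  [2]
  a=14..16: none
  a=17: (17, -2, 115), (17, 2, 115)  [2]
  a=18..21: none
  a=22: (22, -4, 89), (22, 4, 89)  [2]
  a=23: (23, -2, 85), (23, 2, 85)  [2]
  a=24: none
  a=25: (25, -22, 83), (25, 22, 83)  [2]
  a=26: (26, -20, 79), (26, 20, 79)  [2]
  a=27..33: none
  a=34: (34, -32, 65), (34, 32, 65)  [2]
  a=35..36: none
  a=37: (37, -18, 55), (37, 18, 55)  [2]
  a=38..42: none
  a=43: (43, -28, 50), (43, 28, 50)  [2]
  a=44..45: none
  a=46: (46, -44, 53), (46, 44, 53)  [2]
  a=47..51: none
Total reduced forms: 1 + 1 + 2 + 2 + 2 + 2 + 2 + 2 + 2 + 2 + 2 + 2 + 2 + 2 + 2 = 28
h = 28

28


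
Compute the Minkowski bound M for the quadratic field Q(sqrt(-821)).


d = -821, d mod 4 = 3, so disc(K) = 4d = -3284; |disc(K)| = 3284
Imaginary quadratic field, so n = 2, s = r2 = 1, r1 = 0
M = (n!/n^n) * (4/pi)^s * sqrt(|disc(K)|) = (2!/2^2) * (4/pi)^1 * sqrt(3284)
= 0.5 * 1.273240 * 57.306195
= 36.4823

36.4823


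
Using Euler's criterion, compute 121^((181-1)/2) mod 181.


p = 181 is prime and the exponent is (p-1)/2 = 90, so by Euler's criterion 121^90 = (121/181) = +1 or -1 mod 181.
Compute by square-and-multiply:
  90 = 64 + 16 + 8 + 2 (binary 1011010)
  Repeated squaring mod 181: 121^1 = 121, 121^2 = 161, 121^4 = 38, 121^8 = 177, 121^16 = 16, 121^32 = 75, 121^64 = 14
  121^90 = 121^64 * 121^16 * 121^8 * 121^2 = 14 * 16 * 177 * 161 mod 181
    14 * 16 = 224 = 43 mod 181
    43 * 177 = 7611 = 9 mod 181
    9 * 161 = 1449 = 1 mod 181
  121^90 = 1 mod 181
Result 1: 121 is a quadratic residue mod 181.
121^90 mod 181 = 1

1
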